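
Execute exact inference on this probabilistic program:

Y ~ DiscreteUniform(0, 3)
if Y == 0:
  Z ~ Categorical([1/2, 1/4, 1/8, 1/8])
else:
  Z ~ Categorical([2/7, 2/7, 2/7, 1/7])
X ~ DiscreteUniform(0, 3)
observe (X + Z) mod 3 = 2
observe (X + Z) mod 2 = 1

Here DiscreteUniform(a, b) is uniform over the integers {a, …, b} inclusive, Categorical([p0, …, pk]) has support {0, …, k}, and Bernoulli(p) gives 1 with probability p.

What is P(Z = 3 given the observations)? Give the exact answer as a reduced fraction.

P(Z = 3 | obs) = 31/86

Enumerate traces; 8 have nonzero weight after conditioning:
  (Y=0, Z=2, X=3) weight 1/128
  (Y=0, Z=3, X=2) weight 1/128
  (Y=1, Z=2, X=3) weight 1/56
  (Y=1, Z=3, X=2) weight 1/112
  (Y=2, Z=2, X=3) weight 1/56
  (Y=2, Z=3, X=2) weight 1/112
  (Y=3, Z=2, X=3) weight 1/56
  (Y=3, Z=3, X=2) weight 1/112
Group by Z:
  weight(Z=2) = 55/896
  weight(Z=3) = 31/896
Total weight = 55/896 + 31/896 = 43/448
P(Z=2 | obs) = 55/896 / 43/448 = 55/86
P(Z=3 | obs) = 31/896 / 43/448 = 31/86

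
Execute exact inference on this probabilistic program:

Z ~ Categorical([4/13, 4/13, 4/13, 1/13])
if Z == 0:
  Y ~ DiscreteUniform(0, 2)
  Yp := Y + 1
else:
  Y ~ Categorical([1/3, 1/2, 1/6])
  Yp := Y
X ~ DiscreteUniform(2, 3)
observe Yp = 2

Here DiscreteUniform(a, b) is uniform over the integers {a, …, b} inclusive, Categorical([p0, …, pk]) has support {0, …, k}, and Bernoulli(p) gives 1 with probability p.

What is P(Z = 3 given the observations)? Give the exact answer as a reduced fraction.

Enumerate traces; 8 have nonzero weight after conditioning:
  (Z=0, Y=1, X=2) weight 2/39
  (Z=0, Y=1, X=3) weight 2/39
  (Z=1, Y=2, X=2) weight 1/39
  (Z=1, Y=2, X=3) weight 1/39
  (Z=2, Y=2, X=2) weight 1/39
  (Z=2, Y=2, X=3) weight 1/39
  (Z=3, Y=2, X=2) weight 1/156
  (Z=3, Y=2, X=3) weight 1/156
Group by Z:
  weight(Z=0) = 4/39
  weight(Z=1) = 2/39
  weight(Z=2) = 2/39
  weight(Z=3) = 1/78
Total weight = 4/39 + 2/39 + 2/39 + 1/78 = 17/78
P(Z=0 | obs) = 4/39 / 17/78 = 8/17
P(Z=1 | obs) = 2/39 / 17/78 = 4/17
P(Z=2 | obs) = 2/39 / 17/78 = 4/17
P(Z=3 | obs) = 1/78 / 17/78 = 1/17

P(Z = 3 | obs) = 1/17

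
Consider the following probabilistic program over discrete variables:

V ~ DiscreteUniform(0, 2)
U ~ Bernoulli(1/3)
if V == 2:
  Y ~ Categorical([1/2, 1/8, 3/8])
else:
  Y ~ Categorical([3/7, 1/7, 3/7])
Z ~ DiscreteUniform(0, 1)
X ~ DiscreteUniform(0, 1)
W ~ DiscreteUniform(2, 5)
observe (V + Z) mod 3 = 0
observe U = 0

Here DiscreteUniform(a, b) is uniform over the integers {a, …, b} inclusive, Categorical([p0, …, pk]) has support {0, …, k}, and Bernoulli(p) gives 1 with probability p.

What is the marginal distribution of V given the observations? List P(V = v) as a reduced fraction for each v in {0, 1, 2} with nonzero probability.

Enumerate traces; 48 have nonzero weight after conditioning:
  (V=0, U=0, Y=0, Z=0, X=0, W=2) weight 1/168
  (V=0, U=0, Y=0, Z=0, X=0, W=3) weight 1/168
  (V=0, U=0, Y=0, Z=0, X=0, W=4) weight 1/168
  (V=0, U=0, Y=0, Z=0, X=0, W=5) weight 1/168
  (V=0, U=0, Y=0, Z=0, X=1, W=2) weight 1/168
  (V=0, U=0, Y=0, Z=0, X=1, W=3) weight 1/168
  (V=0, U=0, Y=0, Z=0, X=1, W=4) weight 1/168
  (V=0, U=0, Y=0, Z=0, X=1, W=5) weight 1/168
  (V=2, U=0, Y=0, Z=1, X=0, W=2) weight 1/144
  … 39 more
Group by V:
  weight(V=0) = 1/9
  weight(V=2) = 1/9
Total weight = 1/9 + 1/9 = 2/9
P(V=0 | obs) = 1/9 / 2/9 = 1/2
P(V=2 | obs) = 1/9 / 2/9 = 1/2

P(V=0) = 1/2, P(V=2) = 1/2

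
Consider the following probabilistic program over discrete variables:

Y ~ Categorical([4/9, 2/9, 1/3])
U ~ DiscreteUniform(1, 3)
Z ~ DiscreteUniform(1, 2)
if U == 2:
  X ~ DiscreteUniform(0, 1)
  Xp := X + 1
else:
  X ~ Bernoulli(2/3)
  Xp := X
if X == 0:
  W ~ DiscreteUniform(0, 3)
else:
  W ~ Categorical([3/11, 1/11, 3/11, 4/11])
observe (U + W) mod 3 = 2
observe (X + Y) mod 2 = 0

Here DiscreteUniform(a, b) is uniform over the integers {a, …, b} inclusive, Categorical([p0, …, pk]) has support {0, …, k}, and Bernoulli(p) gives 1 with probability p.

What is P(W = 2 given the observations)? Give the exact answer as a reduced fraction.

P(W = 2 | obs) = 125/533

Enumerate traces; 24 have nonzero weight after conditioning:
  (Y=0, U=1, Z=1, X=0, W=1) weight 1/162
  (Y=0, U=1, Z=2, X=0, W=1) weight 1/162
  (Y=0, U=2, Z=1, X=0, W=0) weight 1/108
  (Y=0, U=2, Z=1, X=0, W=3) weight 1/108
  (Y=0, U=2, Z=2, X=0, W=0) weight 1/108
  (Y=0, U=2, Z=2, X=0, W=3) weight 1/108
  (Y=0, U=3, Z=1, X=0, W=2) weight 1/162
  (Y=0, U=3, Z=2, X=0, W=2) weight 1/162
  … 16 more
Group by W:
  weight(W=0) = 101/2376
  weight(W=1) = 31/1188
  weight(W=2) = 125/3564
  weight(W=3) = 109/2376
Total weight = 101/2376 + 31/1188 + 125/3564 + 109/2376 = 533/3564
P(W=0 | obs) = 101/2376 / 533/3564 = 303/1066
P(W=1 | obs) = 31/1188 / 533/3564 = 93/533
P(W=2 | obs) = 125/3564 / 533/3564 = 125/533
P(W=3 | obs) = 109/2376 / 533/3564 = 327/1066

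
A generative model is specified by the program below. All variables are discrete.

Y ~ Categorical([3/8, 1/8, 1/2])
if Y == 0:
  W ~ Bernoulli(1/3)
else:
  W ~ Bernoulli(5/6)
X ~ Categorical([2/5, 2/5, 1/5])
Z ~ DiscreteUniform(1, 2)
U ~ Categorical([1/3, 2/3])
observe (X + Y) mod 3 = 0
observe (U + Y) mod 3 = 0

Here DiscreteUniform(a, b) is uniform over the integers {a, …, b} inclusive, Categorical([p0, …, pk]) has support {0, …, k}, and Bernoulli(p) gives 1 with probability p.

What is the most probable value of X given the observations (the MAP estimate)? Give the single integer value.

argmax_v P(X = v | obs) = 1

Enumerate traces; 8 have nonzero weight after conditioning:
  (Y=0, W=0, X=0, Z=1, U=0) weight 1/60
  (Y=0, W=0, X=0, Z=2, U=0) weight 1/60
  (Y=0, W=1, X=0, Z=1, U=0) weight 1/120
  (Y=0, W=1, X=0, Z=2, U=0) weight 1/120
  (Y=2, W=0, X=1, Z=1, U=1) weight 1/90
  (Y=2, W=0, X=1, Z=2, U=1) weight 1/90
  (Y=2, W=1, X=1, Z=1, U=1) weight 1/18
  (Y=2, W=1, X=1, Z=2, U=1) weight 1/18
Group by X:
  weight(X=0) = 1/20
  weight(X=1) = 2/15
Total weight = 1/20 + 2/15 = 11/60
P(X=0 | obs) = 1/20 / 11/60 = 3/11
P(X=1 | obs) = 2/15 / 11/60 = 8/11
argmax = 1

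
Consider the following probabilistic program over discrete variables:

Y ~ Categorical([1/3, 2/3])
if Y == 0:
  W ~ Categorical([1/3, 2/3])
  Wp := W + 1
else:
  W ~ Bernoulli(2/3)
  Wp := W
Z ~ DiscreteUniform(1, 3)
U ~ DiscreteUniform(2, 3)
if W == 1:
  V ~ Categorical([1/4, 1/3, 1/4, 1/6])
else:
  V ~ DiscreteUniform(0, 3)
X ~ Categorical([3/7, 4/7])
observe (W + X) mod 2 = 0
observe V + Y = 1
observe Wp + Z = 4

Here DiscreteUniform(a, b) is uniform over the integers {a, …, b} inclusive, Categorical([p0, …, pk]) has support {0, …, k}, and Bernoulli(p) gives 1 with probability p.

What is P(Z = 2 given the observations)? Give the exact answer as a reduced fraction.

Enumerate traces; 6 have nonzero weight after conditioning:
  (Y=0, W=0, Z=3, U=2, V=1, X=0) weight 1/504
  (Y=0, W=0, Z=3, U=3, V=1, X=0) weight 1/504
  (Y=0, W=1, Z=2, U=2, V=1, X=1) weight 4/567
  (Y=0, W=1, Z=2, U=3, V=1, X=1) weight 4/567
  (Y=1, W=1, Z=3, U=2, V=0, X=1) weight 2/189
  (Y=1, W=1, Z=3, U=3, V=0, X=1) weight 2/189
Group by Z:
  weight(Z=2) = 8/567
  weight(Z=3) = 19/756
Total weight = 8/567 + 19/756 = 89/2268
P(Z=2 | obs) = 8/567 / 89/2268 = 32/89
P(Z=3 | obs) = 19/756 / 89/2268 = 57/89

P(Z = 2 | obs) = 32/89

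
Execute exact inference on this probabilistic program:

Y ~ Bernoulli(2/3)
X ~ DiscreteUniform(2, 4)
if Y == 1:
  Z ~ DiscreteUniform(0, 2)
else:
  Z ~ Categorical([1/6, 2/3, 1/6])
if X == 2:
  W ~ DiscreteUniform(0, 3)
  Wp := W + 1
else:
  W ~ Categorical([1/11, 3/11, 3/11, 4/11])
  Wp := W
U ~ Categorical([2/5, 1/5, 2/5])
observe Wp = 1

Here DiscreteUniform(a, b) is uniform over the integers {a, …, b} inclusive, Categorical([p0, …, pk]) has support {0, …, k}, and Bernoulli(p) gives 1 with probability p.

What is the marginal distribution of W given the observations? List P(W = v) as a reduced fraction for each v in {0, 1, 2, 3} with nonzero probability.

Enumerate traces; 54 have nonzero weight after conditioning:
  (Y=0, X=2, Z=0, W=0, U=0) weight 1/540
  (Y=0, X=2, Z=0, W=0, U=1) weight 1/1080
  (Y=0, X=2, Z=0, W=0, U=2) weight 1/540
  (Y=0, X=2, Z=1, W=0, U=0) weight 1/135
  (Y=0, X=2, Z=1, W=0, U=1) weight 1/270
  (Y=0, X=2, Z=1, W=0, U=2) weight 1/135
  (Y=0, X=2, Z=2, W=0, U=0) weight 1/540
  (Y=0, X=2, Z=2, W=0, U=1) weight 1/1080
  (Y=0, X=3, Z=0, W=1, U=0) weight 1/495
  … 45 more
Group by W:
  weight(W=0) = 1/12
  weight(W=1) = 2/11
Total weight = 1/12 + 2/11 = 35/132
P(W=0 | obs) = 1/12 / 35/132 = 11/35
P(W=1 | obs) = 2/11 / 35/132 = 24/35

P(W=0) = 11/35, P(W=1) = 24/35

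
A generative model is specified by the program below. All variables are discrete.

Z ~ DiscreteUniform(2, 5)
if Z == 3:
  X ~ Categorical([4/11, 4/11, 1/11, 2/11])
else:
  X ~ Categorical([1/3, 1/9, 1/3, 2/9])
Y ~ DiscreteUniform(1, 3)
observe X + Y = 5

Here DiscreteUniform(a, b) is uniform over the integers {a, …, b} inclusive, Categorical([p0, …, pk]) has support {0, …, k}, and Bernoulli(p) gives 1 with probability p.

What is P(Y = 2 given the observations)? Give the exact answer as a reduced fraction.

P(Y = 2 | obs) = 7/16

Enumerate traces; 8 have nonzero weight after conditioning:
  (Z=2, X=2, Y=3) weight 1/36
  (Z=2, X=3, Y=2) weight 1/54
  (Z=3, X=2, Y=3) weight 1/132
  (Z=3, X=3, Y=2) weight 1/66
  (Z=4, X=2, Y=3) weight 1/36
  (Z=4, X=3, Y=2) weight 1/54
  (Z=5, X=2, Y=3) weight 1/36
  (Z=5, X=3, Y=2) weight 1/54
Group by Y:
  weight(Y=2) = 7/99
  weight(Y=3) = 1/11
Total weight = 7/99 + 1/11 = 16/99
P(Y=2 | obs) = 7/99 / 16/99 = 7/16
P(Y=3 | obs) = 1/11 / 16/99 = 9/16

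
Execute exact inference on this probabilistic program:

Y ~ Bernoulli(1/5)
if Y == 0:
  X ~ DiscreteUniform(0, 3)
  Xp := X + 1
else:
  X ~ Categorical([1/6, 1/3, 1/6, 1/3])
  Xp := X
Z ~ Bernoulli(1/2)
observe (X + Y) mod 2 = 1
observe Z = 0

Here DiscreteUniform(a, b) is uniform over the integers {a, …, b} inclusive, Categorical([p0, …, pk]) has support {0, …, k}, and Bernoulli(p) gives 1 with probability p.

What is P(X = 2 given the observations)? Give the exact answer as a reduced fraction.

Enumerate traces; 4 have nonzero weight after conditioning:
  (Y=0, X=1, Z=0) weight 1/10
  (Y=0, X=3, Z=0) weight 1/10
  (Y=1, X=0, Z=0) weight 1/60
  (Y=1, X=2, Z=0) weight 1/60
Group by X:
  weight(X=0) = 1/60
  weight(X=1) = 1/10
  weight(X=2) = 1/60
  weight(X=3) = 1/10
Total weight = 1/60 + 1/10 + 1/60 + 1/10 = 7/30
P(X=0 | obs) = 1/60 / 7/30 = 1/14
P(X=1 | obs) = 1/10 / 7/30 = 3/7
P(X=2 | obs) = 1/60 / 7/30 = 1/14
P(X=3 | obs) = 1/10 / 7/30 = 3/7

P(X = 2 | obs) = 1/14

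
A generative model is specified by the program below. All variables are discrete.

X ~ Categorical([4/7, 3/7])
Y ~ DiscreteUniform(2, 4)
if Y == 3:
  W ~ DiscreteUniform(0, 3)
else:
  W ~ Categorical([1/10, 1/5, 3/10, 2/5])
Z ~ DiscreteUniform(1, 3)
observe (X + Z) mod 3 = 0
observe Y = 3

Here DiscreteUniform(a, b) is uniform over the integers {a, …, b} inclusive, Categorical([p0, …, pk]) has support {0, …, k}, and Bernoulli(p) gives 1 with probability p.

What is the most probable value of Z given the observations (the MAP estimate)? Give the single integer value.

argmax_v P(Z = v | obs) = 3

Enumerate traces; 8 have nonzero weight after conditioning:
  (X=0, Y=3, W=0, Z=3) weight 1/63
  (X=0, Y=3, W=1, Z=3) weight 1/63
  (X=0, Y=3, W=2, Z=3) weight 1/63
  (X=0, Y=3, W=3, Z=3) weight 1/63
  (X=1, Y=3, W=0, Z=2) weight 1/84
  (X=1, Y=3, W=1, Z=2) weight 1/84
  (X=1, Y=3, W=2, Z=2) weight 1/84
  (X=1, Y=3, W=3, Z=2) weight 1/84
Group by Z:
  weight(Z=2) = 1/21
  weight(Z=3) = 4/63
Total weight = 1/21 + 4/63 = 1/9
P(Z=2 | obs) = 1/21 / 1/9 = 3/7
P(Z=3 | obs) = 4/63 / 1/9 = 4/7
argmax = 3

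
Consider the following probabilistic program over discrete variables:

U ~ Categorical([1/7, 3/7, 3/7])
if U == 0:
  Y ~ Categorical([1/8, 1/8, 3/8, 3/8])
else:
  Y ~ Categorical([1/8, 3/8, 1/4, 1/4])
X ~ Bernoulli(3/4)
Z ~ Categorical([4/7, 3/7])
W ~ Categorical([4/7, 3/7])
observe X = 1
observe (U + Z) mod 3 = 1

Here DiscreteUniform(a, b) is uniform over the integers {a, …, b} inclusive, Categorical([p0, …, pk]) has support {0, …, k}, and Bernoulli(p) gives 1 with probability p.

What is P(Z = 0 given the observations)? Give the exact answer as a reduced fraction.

Enumerate traces; 16 have nonzero weight after conditioning:
  (U=0, Y=0, X=1, Z=1, W=0) weight 9/2744
  (U=0, Y=0, X=1, Z=1, W=1) weight 27/10976
  (U=0, Y=1, X=1, Z=1, W=0) weight 9/2744
  (U=0, Y=1, X=1, Z=1, W=1) weight 27/10976
  (U=0, Y=2, X=1, Z=1, W=0) weight 27/2744
  (U=0, Y=2, X=1, Z=1, W=1) weight 81/10976
  (U=0, Y=3, X=1, Z=1, W=0) weight 27/2744
  (U=0, Y=3, X=1, Z=1, W=1) weight 81/10976
  (U=1, Y=0, X=1, Z=0, W=0) weight 9/686
  … 7 more
Group by Z:
  weight(Z=0) = 9/49
  weight(Z=1) = 9/196
Total weight = 9/49 + 9/196 = 45/196
P(Z=0 | obs) = 9/49 / 45/196 = 4/5
P(Z=1 | obs) = 9/196 / 45/196 = 1/5

P(Z = 0 | obs) = 4/5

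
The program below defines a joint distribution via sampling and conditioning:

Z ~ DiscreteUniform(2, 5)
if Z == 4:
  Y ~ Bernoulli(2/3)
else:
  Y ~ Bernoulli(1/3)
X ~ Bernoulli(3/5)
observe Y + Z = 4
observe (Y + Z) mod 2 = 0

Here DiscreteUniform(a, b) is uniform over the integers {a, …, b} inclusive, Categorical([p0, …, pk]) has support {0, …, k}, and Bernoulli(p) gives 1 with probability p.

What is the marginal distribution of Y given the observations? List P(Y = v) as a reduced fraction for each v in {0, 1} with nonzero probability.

P(Y=0) = 1/2, P(Y=1) = 1/2

Enumerate traces; 4 have nonzero weight after conditioning:
  (Z=3, Y=1, X=0) weight 1/30
  (Z=3, Y=1, X=1) weight 1/20
  (Z=4, Y=0, X=0) weight 1/30
  (Z=4, Y=0, X=1) weight 1/20
Group by Y:
  weight(Y=0) = 1/12
  weight(Y=1) = 1/12
Total weight = 1/12 + 1/12 = 1/6
P(Y=0 | obs) = 1/12 / 1/6 = 1/2
P(Y=1 | obs) = 1/12 / 1/6 = 1/2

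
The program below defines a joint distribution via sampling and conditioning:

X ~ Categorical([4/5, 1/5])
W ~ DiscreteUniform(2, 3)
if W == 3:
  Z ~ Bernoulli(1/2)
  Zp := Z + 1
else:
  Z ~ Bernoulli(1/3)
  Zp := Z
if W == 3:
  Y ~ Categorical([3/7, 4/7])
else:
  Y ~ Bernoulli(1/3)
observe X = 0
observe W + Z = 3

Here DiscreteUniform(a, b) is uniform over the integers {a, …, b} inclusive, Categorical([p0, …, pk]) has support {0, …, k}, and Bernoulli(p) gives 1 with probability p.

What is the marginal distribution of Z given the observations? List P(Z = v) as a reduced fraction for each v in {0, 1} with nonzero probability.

Enumerate traces; 4 have nonzero weight after conditioning:
  (X=0, W=2, Z=1, Y=0) weight 4/45
  (X=0, W=2, Z=1, Y=1) weight 2/45
  (X=0, W=3, Z=0, Y=0) weight 3/35
  (X=0, W=3, Z=0, Y=1) weight 4/35
Group by Z:
  weight(Z=0) = 1/5
  weight(Z=1) = 2/15
Total weight = 1/5 + 2/15 = 1/3
P(Z=0 | obs) = 1/5 / 1/3 = 3/5
P(Z=1 | obs) = 2/15 / 1/3 = 2/5

P(Z=0) = 3/5, P(Z=1) = 2/5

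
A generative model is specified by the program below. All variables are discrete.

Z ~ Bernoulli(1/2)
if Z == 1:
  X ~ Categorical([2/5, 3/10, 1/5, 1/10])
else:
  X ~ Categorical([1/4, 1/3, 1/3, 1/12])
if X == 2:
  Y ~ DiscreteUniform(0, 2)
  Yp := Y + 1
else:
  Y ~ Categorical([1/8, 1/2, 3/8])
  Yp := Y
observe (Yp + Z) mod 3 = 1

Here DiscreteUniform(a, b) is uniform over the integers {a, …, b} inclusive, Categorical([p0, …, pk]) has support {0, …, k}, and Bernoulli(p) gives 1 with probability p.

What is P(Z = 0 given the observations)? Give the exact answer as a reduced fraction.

Enumerate traces; 8 have nonzero weight after conditioning:
  (Z=0, X=0, Y=1) weight 1/16
  (Z=0, X=1, Y=1) weight 1/12
  (Z=0, X=2, Y=0) weight 1/18
  (Z=0, X=3, Y=1) weight 1/48
  (Z=1, X=0, Y=0) weight 1/40
  (Z=1, X=1, Y=0) weight 3/160
  (Z=1, X=2, Y=2) weight 1/30
  (Z=1, X=3, Y=0) weight 1/160
Group by Z:
  weight(Z=0) = 2/9
  weight(Z=1) = 1/12
Total weight = 2/9 + 1/12 = 11/36
P(Z=0 | obs) = 2/9 / 11/36 = 8/11
P(Z=1 | obs) = 1/12 / 11/36 = 3/11

P(Z = 0 | obs) = 8/11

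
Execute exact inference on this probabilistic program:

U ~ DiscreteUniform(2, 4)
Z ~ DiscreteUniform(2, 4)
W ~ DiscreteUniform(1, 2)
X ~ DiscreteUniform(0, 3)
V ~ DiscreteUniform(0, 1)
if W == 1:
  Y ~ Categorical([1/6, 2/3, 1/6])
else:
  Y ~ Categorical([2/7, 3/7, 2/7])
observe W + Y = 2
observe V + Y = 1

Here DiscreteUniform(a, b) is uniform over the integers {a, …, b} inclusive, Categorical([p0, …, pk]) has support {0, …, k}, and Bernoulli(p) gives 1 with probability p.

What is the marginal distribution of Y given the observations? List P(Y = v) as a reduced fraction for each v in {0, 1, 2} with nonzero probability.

P(Y=0) = 3/10, P(Y=1) = 7/10

Enumerate traces; 72 have nonzero weight after conditioning:
  (U=2, Z=2, W=1, X=0, V=0, Y=1) weight 1/216
  (U=2, Z=2, W=1, X=1, V=0, Y=1) weight 1/216
  (U=2, Z=2, W=1, X=2, V=0, Y=1) weight 1/216
  (U=2, Z=2, W=1, X=3, V=0, Y=1) weight 1/216
  (U=2, Z=2, W=2, X=0, V=1, Y=0) weight 1/504
  (U=2, Z=2, W=2, X=1, V=1, Y=0) weight 1/504
  (U=2, Z=2, W=2, X=2, V=1, Y=0) weight 1/504
  (U=2, Z=2, W=2, X=3, V=1, Y=0) weight 1/504
  … 64 more
Group by Y:
  weight(Y=0) = 1/14
  weight(Y=1) = 1/6
Total weight = 1/14 + 1/6 = 5/21
P(Y=0 | obs) = 1/14 / 5/21 = 3/10
P(Y=1 | obs) = 1/6 / 5/21 = 7/10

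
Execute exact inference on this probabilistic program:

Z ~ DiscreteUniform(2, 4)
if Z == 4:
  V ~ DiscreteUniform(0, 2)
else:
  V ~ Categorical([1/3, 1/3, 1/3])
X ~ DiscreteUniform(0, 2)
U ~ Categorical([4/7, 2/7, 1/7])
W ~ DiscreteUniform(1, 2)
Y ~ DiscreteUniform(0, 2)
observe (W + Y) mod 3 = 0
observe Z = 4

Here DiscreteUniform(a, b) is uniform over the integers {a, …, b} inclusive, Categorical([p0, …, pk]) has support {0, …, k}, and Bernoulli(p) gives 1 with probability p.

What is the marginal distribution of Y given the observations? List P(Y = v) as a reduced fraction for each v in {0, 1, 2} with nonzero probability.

Enumerate traces; 54 have nonzero weight after conditioning:
  (Z=4, V=0, X=0, U=0, W=1, Y=2) weight 2/567
  (Z=4, V=0, X=0, U=0, W=2, Y=1) weight 2/567
  (Z=4, V=0, X=0, U=1, W=1, Y=2) weight 1/567
  (Z=4, V=0, X=0, U=1, W=2, Y=1) weight 1/567
  (Z=4, V=0, X=0, U=2, W=1, Y=2) weight 1/1134
  (Z=4, V=0, X=0, U=2, W=2, Y=1) weight 1/1134
  (Z=4, V=0, X=1, U=0, W=1, Y=2) weight 2/567
  (Z=4, V=0, X=1, U=0, W=2, Y=1) weight 2/567
  … 46 more
Group by Y:
  weight(Y=1) = 1/18
  weight(Y=2) = 1/18
Total weight = 1/18 + 1/18 = 1/9
P(Y=1 | obs) = 1/18 / 1/9 = 1/2
P(Y=2 | obs) = 1/18 / 1/9 = 1/2

P(Y=1) = 1/2, P(Y=2) = 1/2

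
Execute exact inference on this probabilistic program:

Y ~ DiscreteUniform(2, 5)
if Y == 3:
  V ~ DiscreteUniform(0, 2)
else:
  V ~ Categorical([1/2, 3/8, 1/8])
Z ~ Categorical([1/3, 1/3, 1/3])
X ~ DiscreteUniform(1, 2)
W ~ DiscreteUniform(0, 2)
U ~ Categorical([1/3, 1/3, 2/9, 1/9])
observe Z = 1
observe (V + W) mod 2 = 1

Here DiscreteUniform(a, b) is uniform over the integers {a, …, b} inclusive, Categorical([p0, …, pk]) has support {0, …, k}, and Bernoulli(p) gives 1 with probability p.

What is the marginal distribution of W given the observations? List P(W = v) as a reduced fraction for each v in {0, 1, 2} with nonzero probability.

P(W=0) = 35/131, P(W=1) = 61/131, P(W=2) = 35/131

Enumerate traces; 128 have nonzero weight after conditioning:
  (Y=2, V=0, Z=1, X=1, W=1, U=0) weight 1/432
  (Y=2, V=0, Z=1, X=1, W=1, U=1) weight 1/432
  (Y=2, V=0, Z=1, X=1, W=1, U=2) weight 1/648
  (Y=2, V=0, Z=1, X=1, W=1, U=3) weight 1/1296
  (Y=2, V=0, Z=1, X=2, W=1, U=0) weight 1/432
  (Y=2, V=0, Z=1, X=2, W=1, U=1) weight 1/432
  (Y=2, V=0, Z=1, X=2, W=1, U=2) weight 1/648
  (Y=2, V=0, Z=1, X=2, W=1, U=3) weight 1/1296
  (Y=2, V=1, Z=1, X=1, W=0, U=0) weight 1/576
  (Y=2, V=1, Z=1, X=1, W=2, U=0) weight 1/576
  … 118 more
Group by W:
  weight(W=0) = 35/864
  weight(W=1) = 61/864
  weight(W=2) = 35/864
Total weight = 35/864 + 61/864 + 35/864 = 131/864
P(W=0 | obs) = 35/864 / 131/864 = 35/131
P(W=1 | obs) = 61/864 / 131/864 = 61/131
P(W=2 | obs) = 35/864 / 131/864 = 35/131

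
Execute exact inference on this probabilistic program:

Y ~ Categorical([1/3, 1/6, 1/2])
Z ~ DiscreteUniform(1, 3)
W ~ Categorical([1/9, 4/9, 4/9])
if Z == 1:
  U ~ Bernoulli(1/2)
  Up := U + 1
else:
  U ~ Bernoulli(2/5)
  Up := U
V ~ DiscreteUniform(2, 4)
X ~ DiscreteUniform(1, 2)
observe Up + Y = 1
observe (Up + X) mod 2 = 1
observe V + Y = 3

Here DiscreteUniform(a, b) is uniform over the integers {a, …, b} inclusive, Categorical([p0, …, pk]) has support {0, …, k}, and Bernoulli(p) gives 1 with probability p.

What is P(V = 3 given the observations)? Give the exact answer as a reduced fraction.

Enumerate traces; 15 have nonzero weight after conditioning:
  (Y=0, Z=1, W=0, U=0, V=3, X=2) weight 1/972
  (Y=0, Z=1, W=1, U=0, V=3, X=2) weight 1/243
  (Y=0, Z=1, W=2, U=0, V=3, X=2) weight 1/243
  (Y=0, Z=2, W=0, U=1, V=3, X=2) weight 1/1215
  (Y=0, Z=2, W=1, U=1, V=3, X=2) weight 4/1215
  (Y=0, Z=2, W=2, U=1, V=3, X=2) weight 4/1215
  (Y=0, Z=3, W=0, U=1, V=3, X=2) weight 1/1215
  (Y=0, Z=3, W=1, U=1, V=3, X=2) weight 4/1215
  (Y=1, Z=2, W=0, U=0, V=2, X=1) weight 1/1620
  … 6 more
Group by V:
  weight(V=2) = 1/90
  weight(V=3) = 13/540
Total weight = 1/90 + 13/540 = 19/540
P(V=2 | obs) = 1/90 / 19/540 = 6/19
P(V=3 | obs) = 13/540 / 19/540 = 13/19

P(V = 3 | obs) = 13/19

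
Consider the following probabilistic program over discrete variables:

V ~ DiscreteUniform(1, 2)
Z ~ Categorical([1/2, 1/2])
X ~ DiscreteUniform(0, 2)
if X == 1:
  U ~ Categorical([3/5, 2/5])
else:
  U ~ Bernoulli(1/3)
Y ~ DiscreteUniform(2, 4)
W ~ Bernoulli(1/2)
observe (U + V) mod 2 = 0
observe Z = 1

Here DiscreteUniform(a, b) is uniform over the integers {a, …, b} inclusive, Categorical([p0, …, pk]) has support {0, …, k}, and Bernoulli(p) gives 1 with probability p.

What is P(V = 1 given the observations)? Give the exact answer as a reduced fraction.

P(V = 1 | obs) = 16/45

Enumerate traces; 36 have nonzero weight after conditioning:
  (V=1, Z=1, X=0, U=1, Y=2, W=0) weight 1/216
  (V=1, Z=1, X=0, U=1, Y=2, W=1) weight 1/216
  (V=1, Z=1, X=0, U=1, Y=3, W=0) weight 1/216
  (V=1, Z=1, X=0, U=1, Y=3, W=1) weight 1/216
  (V=1, Z=1, X=0, U=1, Y=4, W=0) weight 1/216
  (V=1, Z=1, X=0, U=1, Y=4, W=1) weight 1/216
  (V=1, Z=1, X=1, U=1, Y=2, W=0) weight 1/180
  (V=1, Z=1, X=1, U=1, Y=2, W=1) weight 1/180
  (V=2, Z=1, X=0, U=0, Y=2, W=0) weight 1/108
  … 27 more
Group by V:
  weight(V=1) = 4/45
  weight(V=2) = 29/180
Total weight = 4/45 + 29/180 = 1/4
P(V=1 | obs) = 4/45 / 1/4 = 16/45
P(V=2 | obs) = 29/180 / 1/4 = 29/45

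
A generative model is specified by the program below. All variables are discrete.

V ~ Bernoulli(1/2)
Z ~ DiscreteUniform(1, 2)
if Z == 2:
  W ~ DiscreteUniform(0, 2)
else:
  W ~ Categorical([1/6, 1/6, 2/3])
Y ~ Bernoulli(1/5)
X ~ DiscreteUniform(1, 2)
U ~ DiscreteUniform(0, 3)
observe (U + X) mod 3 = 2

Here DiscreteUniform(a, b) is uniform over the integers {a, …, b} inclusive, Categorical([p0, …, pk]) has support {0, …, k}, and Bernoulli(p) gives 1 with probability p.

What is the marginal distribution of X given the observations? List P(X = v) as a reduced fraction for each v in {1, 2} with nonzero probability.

Enumerate traces; 72 have nonzero weight after conditioning:
  (V=0, Z=1, W=0, Y=0, X=1, U=1) weight 1/240
  (V=0, Z=1, W=0, Y=0, X=2, U=0) weight 1/240
  (V=0, Z=1, W=0, Y=0, X=2, U=3) weight 1/240
  (V=0, Z=1, W=0, Y=1, X=1, U=1) weight 1/960
  (V=0, Z=1, W=0, Y=1, X=2, U=0) weight 1/960
  (V=0, Z=1, W=0, Y=1, X=2, U=3) weight 1/960
  (V=0, Z=1, W=1, Y=0, X=1, U=1) weight 1/240
  (V=0, Z=1, W=1, Y=0, X=2, U=0) weight 1/240
  … 64 more
Group by X:
  weight(X=1) = 1/8
  weight(X=2) = 1/4
Total weight = 1/8 + 1/4 = 3/8
P(X=1 | obs) = 1/8 / 3/8 = 1/3
P(X=2 | obs) = 1/4 / 3/8 = 2/3

P(X=1) = 1/3, P(X=2) = 2/3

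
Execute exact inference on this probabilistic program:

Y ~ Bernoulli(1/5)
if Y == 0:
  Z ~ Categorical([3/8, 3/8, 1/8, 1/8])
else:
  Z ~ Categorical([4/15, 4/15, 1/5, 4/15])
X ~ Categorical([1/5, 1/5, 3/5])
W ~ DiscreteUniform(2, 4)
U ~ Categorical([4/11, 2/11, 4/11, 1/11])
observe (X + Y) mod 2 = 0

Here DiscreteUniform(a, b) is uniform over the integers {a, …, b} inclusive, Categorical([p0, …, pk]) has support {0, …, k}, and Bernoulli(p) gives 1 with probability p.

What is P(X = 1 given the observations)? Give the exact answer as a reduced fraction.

Enumerate traces; 144 have nonzero weight after conditioning:
  (Y=0, Z=0, X=0, W=2, U=0) weight 2/275
  (Y=0, Z=0, X=0, W=2, U=1) weight 1/275
  (Y=0, Z=0, X=0, W=2, U=2) weight 2/275
  (Y=0, Z=0, X=0, W=2, U=3) weight 1/550
  (Y=0, Z=0, X=0, W=3, U=0) weight 2/275
  (Y=0, Z=0, X=0, W=3, U=1) weight 1/275
  (Y=0, Z=0, X=0, W=3, U=2) weight 2/275
  (Y=0, Z=0, X=0, W=3, U=3) weight 1/550
  (Y=0, Z=0, X=2, W=2, U=0) weight 6/275
  (Y=1, Z=0, X=1, W=2, U=0) weight 16/12375
  … 134 more
Group by X:
  weight(X=0) = 4/25
  weight(X=1) = 1/25
  weight(X=2) = 12/25
Total weight = 4/25 + 1/25 + 12/25 = 17/25
P(X=0 | obs) = 4/25 / 17/25 = 4/17
P(X=1 | obs) = 1/25 / 17/25 = 1/17
P(X=2 | obs) = 12/25 / 17/25 = 12/17

P(X = 1 | obs) = 1/17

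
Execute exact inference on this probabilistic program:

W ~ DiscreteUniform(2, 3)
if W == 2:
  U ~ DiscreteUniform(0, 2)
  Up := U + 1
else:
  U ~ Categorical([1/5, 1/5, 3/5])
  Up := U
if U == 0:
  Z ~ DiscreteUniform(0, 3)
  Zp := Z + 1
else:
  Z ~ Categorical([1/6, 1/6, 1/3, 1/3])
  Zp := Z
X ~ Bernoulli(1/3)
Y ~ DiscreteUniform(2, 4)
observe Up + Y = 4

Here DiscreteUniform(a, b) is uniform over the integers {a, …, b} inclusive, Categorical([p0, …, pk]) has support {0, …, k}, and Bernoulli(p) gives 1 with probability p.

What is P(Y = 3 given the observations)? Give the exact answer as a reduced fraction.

P(Y = 3 | obs) = 8/25

Enumerate traces; 40 have nonzero weight after conditioning:
  (W=2, U=0, Z=0, X=0, Y=3) weight 1/108
  (W=2, U=0, Z=0, X=1, Y=3) weight 1/216
  (W=2, U=0, Z=1, X=0, Y=3) weight 1/108
  (W=2, U=0, Z=1, X=1, Y=3) weight 1/216
  (W=2, U=0, Z=2, X=0, Y=3) weight 1/108
  (W=2, U=0, Z=2, X=1, Y=3) weight 1/216
  (W=2, U=0, Z=3, X=0, Y=3) weight 1/108
  (W=2, U=0, Z=3, X=1, Y=3) weight 1/216
  (W=2, U=1, Z=0, X=0, Y=2) weight 1/162
  (W=3, U=0, Z=0, X=0, Y=4) weight 1/180
  … 30 more
Group by Y:
  weight(Y=2) = 7/45
  weight(Y=3) = 4/45
  weight(Y=4) = 1/30
Total weight = 7/45 + 4/45 + 1/30 = 5/18
P(Y=2 | obs) = 7/45 / 5/18 = 14/25
P(Y=3 | obs) = 4/45 / 5/18 = 8/25
P(Y=4 | obs) = 1/30 / 5/18 = 3/25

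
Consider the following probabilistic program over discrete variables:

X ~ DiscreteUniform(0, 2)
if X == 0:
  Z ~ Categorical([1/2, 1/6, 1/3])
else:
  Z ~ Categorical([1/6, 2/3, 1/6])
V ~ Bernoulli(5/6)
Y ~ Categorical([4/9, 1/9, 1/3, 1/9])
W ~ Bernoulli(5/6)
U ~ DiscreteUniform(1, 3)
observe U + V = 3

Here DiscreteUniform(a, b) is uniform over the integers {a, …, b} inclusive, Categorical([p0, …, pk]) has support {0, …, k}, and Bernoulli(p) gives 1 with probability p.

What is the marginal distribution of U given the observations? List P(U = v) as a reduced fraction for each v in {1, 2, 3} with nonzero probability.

Enumerate traces; 144 have nonzero weight after conditioning:
  (X=0, Z=0, V=0, Y=0, W=0, U=3) weight 1/1458
  (X=0, Z=0, V=0, Y=0, W=1, U=3) weight 5/1458
  (X=0, Z=0, V=0, Y=1, W=0, U=3) weight 1/5832
  (X=0, Z=0, V=0, Y=1, W=1, U=3) weight 5/5832
  (X=0, Z=0, V=0, Y=2, W=0, U=3) weight 1/1944
  (X=0, Z=0, V=0, Y=2, W=1, U=3) weight 5/1944
  (X=0, Z=0, V=0, Y=3, W=0, U=3) weight 1/5832
  (X=0, Z=0, V=0, Y=3, W=1, U=3) weight 5/5832
  (X=0, Z=0, V=1, Y=0, W=0, U=2) weight 5/1458
  … 135 more
Group by U:
  weight(U=2) = 5/18
  weight(U=3) = 1/18
Total weight = 5/18 + 1/18 = 1/3
P(U=2 | obs) = 5/18 / 1/3 = 5/6
P(U=3 | obs) = 1/18 / 1/3 = 1/6

P(U=2) = 5/6, P(U=3) = 1/6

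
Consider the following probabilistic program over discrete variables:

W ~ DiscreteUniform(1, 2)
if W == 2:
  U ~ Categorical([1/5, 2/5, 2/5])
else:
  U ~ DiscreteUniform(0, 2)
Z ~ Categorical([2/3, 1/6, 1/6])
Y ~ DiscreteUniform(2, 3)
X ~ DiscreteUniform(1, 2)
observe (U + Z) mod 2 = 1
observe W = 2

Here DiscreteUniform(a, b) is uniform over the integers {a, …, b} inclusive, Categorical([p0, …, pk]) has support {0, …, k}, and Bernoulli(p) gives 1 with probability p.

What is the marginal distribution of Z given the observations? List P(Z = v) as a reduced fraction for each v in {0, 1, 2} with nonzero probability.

P(Z=0) = 8/13, P(Z=1) = 3/13, P(Z=2) = 2/13

Enumerate traces; 16 have nonzero weight after conditioning:
  (W=2, U=0, Z=1, Y=2, X=1) weight 1/240
  (W=2, U=0, Z=1, Y=2, X=2) weight 1/240
  (W=2, U=0, Z=1, Y=3, X=1) weight 1/240
  (W=2, U=0, Z=1, Y=3, X=2) weight 1/240
  (W=2, U=1, Z=0, Y=2, X=1) weight 1/30
  (W=2, U=1, Z=0, Y=2, X=2) weight 1/30
  (W=2, U=1, Z=0, Y=3, X=1) weight 1/30
  (W=2, U=1, Z=0, Y=3, X=2) weight 1/30
  (W=2, U=1, Z=2, Y=2, X=1) weight 1/120
  … 7 more
Group by Z:
  weight(Z=0) = 2/15
  weight(Z=1) = 1/20
  weight(Z=2) = 1/30
Total weight = 2/15 + 1/20 + 1/30 = 13/60
P(Z=0 | obs) = 2/15 / 13/60 = 8/13
P(Z=1 | obs) = 1/20 / 13/60 = 3/13
P(Z=2 | obs) = 1/30 / 13/60 = 2/13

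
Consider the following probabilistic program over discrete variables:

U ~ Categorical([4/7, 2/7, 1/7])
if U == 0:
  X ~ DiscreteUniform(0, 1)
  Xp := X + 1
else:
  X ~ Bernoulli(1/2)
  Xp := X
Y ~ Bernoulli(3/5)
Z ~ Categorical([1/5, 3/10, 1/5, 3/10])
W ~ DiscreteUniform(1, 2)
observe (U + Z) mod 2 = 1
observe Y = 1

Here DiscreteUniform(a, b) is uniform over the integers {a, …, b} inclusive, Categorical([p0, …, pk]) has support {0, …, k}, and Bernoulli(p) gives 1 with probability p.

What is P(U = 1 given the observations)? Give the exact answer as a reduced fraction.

P(U = 1 | obs) = 4/19

Enumerate traces; 24 have nonzero weight after conditioning:
  (U=0, X=0, Y=1, Z=1, W=1) weight 9/350
  (U=0, X=0, Y=1, Z=1, W=2) weight 9/350
  (U=0, X=0, Y=1, Z=3, W=1) weight 9/350
  (U=0, X=0, Y=1, Z=3, W=2) weight 9/350
  (U=0, X=1, Y=1, Z=1, W=1) weight 9/350
  (U=0, X=1, Y=1, Z=1, W=2) weight 9/350
  (U=0, X=1, Y=1, Z=3, W=1) weight 9/350
  (U=0, X=1, Y=1, Z=3, W=2) weight 9/350
  (U=1, X=0, Y=1, Z=0, W=1) weight 3/350
  (U=2, X=0, Y=1, Z=1, W=1) weight 9/1400
  … 14 more
Group by U:
  weight(U=0) = 36/175
  weight(U=1) = 12/175
  weight(U=2) = 9/175
Total weight = 36/175 + 12/175 + 9/175 = 57/175
P(U=0 | obs) = 36/175 / 57/175 = 12/19
P(U=1 | obs) = 12/175 / 57/175 = 4/19
P(U=2 | obs) = 9/175 / 57/175 = 3/19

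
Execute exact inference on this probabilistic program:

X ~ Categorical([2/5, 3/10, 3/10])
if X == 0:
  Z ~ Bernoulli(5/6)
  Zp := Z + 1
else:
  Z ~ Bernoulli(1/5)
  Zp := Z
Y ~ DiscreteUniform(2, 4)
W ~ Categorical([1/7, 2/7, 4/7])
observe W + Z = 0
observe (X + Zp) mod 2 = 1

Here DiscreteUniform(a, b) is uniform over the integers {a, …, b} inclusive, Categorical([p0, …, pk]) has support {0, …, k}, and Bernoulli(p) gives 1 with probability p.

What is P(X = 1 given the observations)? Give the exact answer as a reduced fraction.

Enumerate traces; 6 have nonzero weight after conditioning:
  (X=0, Z=0, Y=2, W=0) weight 1/315
  (X=0, Z=0, Y=3, W=0) weight 1/315
  (X=0, Z=0, Y=4, W=0) weight 1/315
  (X=1, Z=0, Y=2, W=0) weight 2/175
  (X=1, Z=0, Y=3, W=0) weight 2/175
  (X=1, Z=0, Y=4, W=0) weight 2/175
Group by X:
  weight(X=0) = 1/105
  weight(X=1) = 6/175
Total weight = 1/105 + 6/175 = 23/525
P(X=0 | obs) = 1/105 / 23/525 = 5/23
P(X=1 | obs) = 6/175 / 23/525 = 18/23

P(X = 1 | obs) = 18/23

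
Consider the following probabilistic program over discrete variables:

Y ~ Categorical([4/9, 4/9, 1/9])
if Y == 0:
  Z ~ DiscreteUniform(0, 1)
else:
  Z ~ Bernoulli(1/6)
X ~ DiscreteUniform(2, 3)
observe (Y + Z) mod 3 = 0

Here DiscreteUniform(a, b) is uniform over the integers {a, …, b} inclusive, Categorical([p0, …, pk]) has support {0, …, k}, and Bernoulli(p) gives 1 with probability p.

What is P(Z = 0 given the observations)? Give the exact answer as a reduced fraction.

Enumerate traces; 4 have nonzero weight after conditioning:
  (Y=0, Z=0, X=2) weight 1/9
  (Y=0, Z=0, X=3) weight 1/9
  (Y=2, Z=1, X=2) weight 1/108
  (Y=2, Z=1, X=3) weight 1/108
Group by Z:
  weight(Z=0) = 2/9
  weight(Z=1) = 1/54
Total weight = 2/9 + 1/54 = 13/54
P(Z=0 | obs) = 2/9 / 13/54 = 12/13
P(Z=1 | obs) = 1/54 / 13/54 = 1/13

P(Z = 0 | obs) = 12/13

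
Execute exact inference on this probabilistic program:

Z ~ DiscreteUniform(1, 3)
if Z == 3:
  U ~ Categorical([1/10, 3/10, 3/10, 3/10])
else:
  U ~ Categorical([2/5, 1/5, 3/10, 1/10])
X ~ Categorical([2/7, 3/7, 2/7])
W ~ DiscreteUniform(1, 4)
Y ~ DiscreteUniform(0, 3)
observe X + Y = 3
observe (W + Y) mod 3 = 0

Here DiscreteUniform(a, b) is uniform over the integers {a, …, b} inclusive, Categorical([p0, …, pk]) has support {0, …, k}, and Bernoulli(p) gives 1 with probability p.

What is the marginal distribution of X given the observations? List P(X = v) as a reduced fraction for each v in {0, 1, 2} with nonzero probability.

Enumerate traces; 48 have nonzero weight after conditioning:
  (Z=1, U=0, X=0, W=3, Y=3) weight 1/420
  (Z=1, U=0, X=1, W=1, Y=2) weight 1/280
  (Z=1, U=0, X=1, W=4, Y=2) weight 1/280
  (Z=1, U=0, X=2, W=2, Y=1) weight 1/420
  (Z=1, U=1, X=0, W=3, Y=3) weight 1/840
  (Z=1, U=1, X=1, W=1, Y=2) weight 1/560
  (Z=1, U=1, X=1, W=4, Y=2) weight 1/560
  (Z=1, U=1, X=2, W=2, Y=1) weight 1/840
  … 40 more
Group by X:
  weight(X=0) = 1/56
  weight(X=1) = 3/56
  weight(X=2) = 1/56
Total weight = 1/56 + 3/56 + 1/56 = 5/56
P(X=0 | obs) = 1/56 / 5/56 = 1/5
P(X=1 | obs) = 3/56 / 5/56 = 3/5
P(X=2 | obs) = 1/56 / 5/56 = 1/5

P(X=0) = 1/5, P(X=1) = 3/5, P(X=2) = 1/5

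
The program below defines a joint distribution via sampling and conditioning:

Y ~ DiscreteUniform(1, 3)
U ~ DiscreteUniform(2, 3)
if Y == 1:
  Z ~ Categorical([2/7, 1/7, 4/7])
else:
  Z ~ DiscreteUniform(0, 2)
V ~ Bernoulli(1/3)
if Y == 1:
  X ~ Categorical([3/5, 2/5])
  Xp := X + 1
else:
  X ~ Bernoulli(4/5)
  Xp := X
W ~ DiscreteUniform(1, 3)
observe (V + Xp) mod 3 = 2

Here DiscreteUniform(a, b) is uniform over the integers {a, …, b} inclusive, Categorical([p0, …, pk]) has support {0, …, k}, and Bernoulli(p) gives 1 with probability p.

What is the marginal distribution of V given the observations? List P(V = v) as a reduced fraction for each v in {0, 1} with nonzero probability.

Enumerate traces; 72 have nonzero weight after conditioning:
  (Y=1, U=2, Z=0, V=0, X=1, W=1) weight 4/945
  (Y=1, U=2, Z=0, V=0, X=1, W=2) weight 4/945
  (Y=1, U=2, Z=0, V=0, X=1, W=3) weight 4/945
  (Y=1, U=2, Z=0, V=1, X=0, W=1) weight 1/315
  (Y=1, U=2, Z=0, V=1, X=0, W=2) weight 1/315
  (Y=1, U=2, Z=0, V=1, X=0, W=3) weight 1/315
  (Y=1, U=2, Z=1, V=0, X=1, W=1) weight 2/945
  (Y=1, U=2, Z=1, V=0, X=1, W=2) weight 2/945
  … 64 more
Group by V:
  weight(V=0) = 4/45
  weight(V=1) = 11/45
Total weight = 4/45 + 11/45 = 1/3
P(V=0 | obs) = 4/45 / 1/3 = 4/15
P(V=1 | obs) = 11/45 / 1/3 = 11/15

P(V=0) = 4/15, P(V=1) = 11/15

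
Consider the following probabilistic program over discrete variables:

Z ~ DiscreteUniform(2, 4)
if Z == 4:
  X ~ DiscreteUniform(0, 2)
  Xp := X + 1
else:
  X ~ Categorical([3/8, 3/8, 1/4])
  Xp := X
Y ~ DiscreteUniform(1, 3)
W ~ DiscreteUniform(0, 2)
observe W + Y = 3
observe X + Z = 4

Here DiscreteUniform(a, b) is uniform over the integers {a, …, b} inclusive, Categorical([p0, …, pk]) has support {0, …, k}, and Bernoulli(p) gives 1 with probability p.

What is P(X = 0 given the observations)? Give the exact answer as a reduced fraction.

Enumerate traces; 9 have nonzero weight after conditioning:
  (Z=2, X=2, Y=1, W=2) weight 1/108
  (Z=2, X=2, Y=2, W=1) weight 1/108
  (Z=2, X=2, Y=3, W=0) weight 1/108
  (Z=3, X=1, Y=1, W=2) weight 1/72
  (Z=3, X=1, Y=2, W=1) weight 1/72
  (Z=3, X=1, Y=3, W=0) weight 1/72
  (Z=4, X=0, Y=1, W=2) weight 1/81
  (Z=4, X=0, Y=2, W=1) weight 1/81
  … 1 more
Group by X:
  weight(X=0) = 1/27
  weight(X=1) = 1/24
  weight(X=2) = 1/36
Total weight = 1/27 + 1/24 + 1/36 = 23/216
P(X=0 | obs) = 1/27 / 23/216 = 8/23
P(X=1 | obs) = 1/24 / 23/216 = 9/23
P(X=2 | obs) = 1/36 / 23/216 = 6/23

P(X = 0 | obs) = 8/23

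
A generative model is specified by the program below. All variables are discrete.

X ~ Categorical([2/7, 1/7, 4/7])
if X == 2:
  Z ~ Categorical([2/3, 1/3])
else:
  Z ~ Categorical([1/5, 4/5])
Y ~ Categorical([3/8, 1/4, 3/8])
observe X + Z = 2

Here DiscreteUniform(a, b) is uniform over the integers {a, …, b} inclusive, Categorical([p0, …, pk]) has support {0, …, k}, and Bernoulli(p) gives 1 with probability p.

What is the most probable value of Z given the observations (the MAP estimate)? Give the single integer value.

argmax_v P(Z = v | obs) = 0

Enumerate traces; 6 have nonzero weight after conditioning:
  (X=1, Z=1, Y=0) weight 3/70
  (X=1, Z=1, Y=1) weight 1/35
  (X=1, Z=1, Y=2) weight 3/70
  (X=2, Z=0, Y=0) weight 1/7
  (X=2, Z=0, Y=1) weight 2/21
  (X=2, Z=0, Y=2) weight 1/7
Group by Z:
  weight(Z=0) = 8/21
  weight(Z=1) = 4/35
Total weight = 8/21 + 4/35 = 52/105
P(Z=0 | obs) = 8/21 / 52/105 = 10/13
P(Z=1 | obs) = 4/35 / 52/105 = 3/13
argmax = 0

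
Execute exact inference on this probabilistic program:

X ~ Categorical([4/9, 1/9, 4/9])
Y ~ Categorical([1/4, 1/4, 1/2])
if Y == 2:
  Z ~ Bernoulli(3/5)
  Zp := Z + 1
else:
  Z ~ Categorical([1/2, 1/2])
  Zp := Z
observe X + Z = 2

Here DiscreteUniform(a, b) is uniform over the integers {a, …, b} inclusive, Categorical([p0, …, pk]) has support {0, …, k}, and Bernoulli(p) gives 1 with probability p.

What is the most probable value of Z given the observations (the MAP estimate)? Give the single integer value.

Enumerate traces; 6 have nonzero weight after conditioning:
  (X=1, Y=0, Z=1) weight 1/72
  (X=1, Y=1, Z=1) weight 1/72
  (X=1, Y=2, Z=1) weight 1/30
  (X=2, Y=0, Z=0) weight 1/18
  (X=2, Y=1, Z=0) weight 1/18
  (X=2, Y=2, Z=0) weight 4/45
Group by Z:
  weight(Z=0) = 1/5
  weight(Z=1) = 11/180
Total weight = 1/5 + 11/180 = 47/180
P(Z=0 | obs) = 1/5 / 47/180 = 36/47
P(Z=1 | obs) = 11/180 / 47/180 = 11/47
argmax = 0

argmax_v P(Z = v | obs) = 0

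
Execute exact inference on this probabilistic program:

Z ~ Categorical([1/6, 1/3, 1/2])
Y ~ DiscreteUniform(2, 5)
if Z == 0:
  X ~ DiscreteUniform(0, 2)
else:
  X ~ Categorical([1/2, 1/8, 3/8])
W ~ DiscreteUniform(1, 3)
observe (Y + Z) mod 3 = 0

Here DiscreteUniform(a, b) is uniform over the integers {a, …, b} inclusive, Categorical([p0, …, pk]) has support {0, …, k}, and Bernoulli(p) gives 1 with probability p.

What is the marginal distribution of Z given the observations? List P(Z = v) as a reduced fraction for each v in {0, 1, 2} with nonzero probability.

Enumerate traces; 36 have nonzero weight after conditioning:
  (Z=0, Y=3, X=0, W=1) weight 1/216
  (Z=0, Y=3, X=0, W=2) weight 1/216
  (Z=0, Y=3, X=0, W=3) weight 1/216
  (Z=0, Y=3, X=1, W=1) weight 1/216
  (Z=0, Y=3, X=1, W=2) weight 1/216
  (Z=0, Y=3, X=1, W=3) weight 1/216
  (Z=0, Y=3, X=2, W=1) weight 1/216
  (Z=0, Y=3, X=2, W=2) weight 1/216
  (Z=1, Y=2, X=0, W=1) weight 1/72
  (Z=2, Y=4, X=0, W=1) weight 1/48
  … 26 more
Group by Z:
  weight(Z=0) = 1/24
  weight(Z=1) = 1/6
  weight(Z=2) = 1/8
Total weight = 1/24 + 1/6 + 1/8 = 1/3
P(Z=0 | obs) = 1/24 / 1/3 = 1/8
P(Z=1 | obs) = 1/6 / 1/3 = 1/2
P(Z=2 | obs) = 1/8 / 1/3 = 3/8

P(Z=0) = 1/8, P(Z=1) = 1/2, P(Z=2) = 3/8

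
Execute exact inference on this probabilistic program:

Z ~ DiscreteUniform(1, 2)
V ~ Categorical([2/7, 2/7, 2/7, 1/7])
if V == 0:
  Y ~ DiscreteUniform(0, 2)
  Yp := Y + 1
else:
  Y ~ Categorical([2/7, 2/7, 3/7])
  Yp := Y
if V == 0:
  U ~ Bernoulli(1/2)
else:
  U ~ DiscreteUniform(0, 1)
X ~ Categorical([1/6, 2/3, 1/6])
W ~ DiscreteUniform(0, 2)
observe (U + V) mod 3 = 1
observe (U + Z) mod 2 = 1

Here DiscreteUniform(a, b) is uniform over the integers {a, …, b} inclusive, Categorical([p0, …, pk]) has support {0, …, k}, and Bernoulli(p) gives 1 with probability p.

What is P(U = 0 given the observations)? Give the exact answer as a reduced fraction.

Enumerate traces; 81 have nonzero weight after conditioning:
  (Z=1, V=1, Y=0, U=0, X=0, W=0) weight 1/882
  (Z=1, V=1, Y=0, U=0, X=0, W=1) weight 1/882
  (Z=1, V=1, Y=0, U=0, X=0, W=2) weight 1/882
  (Z=1, V=1, Y=0, U=0, X=1, W=0) weight 2/441
  (Z=1, V=1, Y=0, U=0, X=1, W=1) weight 2/441
  (Z=1, V=1, Y=0, U=0, X=1, W=2) weight 2/441
  (Z=1, V=1, Y=0, U=0, X=2, W=0) weight 1/882
  (Z=1, V=1, Y=0, U=0, X=2, W=1) weight 1/882
  (Z=2, V=0, Y=0, U=1, X=0, W=0) weight 1/756
  … 72 more
Group by U:
  weight(U=0) = 1/14
  weight(U=1) = 3/28
Total weight = 1/14 + 3/28 = 5/28
P(U=0 | obs) = 1/14 / 5/28 = 2/5
P(U=1 | obs) = 3/28 / 5/28 = 3/5

P(U = 0 | obs) = 2/5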